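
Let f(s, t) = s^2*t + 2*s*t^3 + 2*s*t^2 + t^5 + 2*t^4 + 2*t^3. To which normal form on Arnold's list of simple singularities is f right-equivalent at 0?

The Hessian of f at 0 is [[0, 0], [0, 0]] with rank 0, so corank 2. A Groebner basis of the Jacobian ideal J(f) in C{s,t} is {t^3, s^2 + 2*t^2, s*t + t^2}; counting standard monomials gives mu = 4. Corank 2; j^3 = t*(s^2 + 2*s*t + 2*t^2) splits into three distinct lines over C (the quadratic factor has nonzero discriminant), so D_4.

D_4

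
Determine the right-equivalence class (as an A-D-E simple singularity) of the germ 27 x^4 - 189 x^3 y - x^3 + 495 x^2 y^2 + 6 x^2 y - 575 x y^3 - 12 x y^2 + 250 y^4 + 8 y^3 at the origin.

E_7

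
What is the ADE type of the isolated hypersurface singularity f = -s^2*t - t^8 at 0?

D_9

The Hessian of f at 0 has rank 0. Corank 2; j^3 = -s^2*t has shape L^2 M (L != M), so D-series; mu = 9 gives D_9.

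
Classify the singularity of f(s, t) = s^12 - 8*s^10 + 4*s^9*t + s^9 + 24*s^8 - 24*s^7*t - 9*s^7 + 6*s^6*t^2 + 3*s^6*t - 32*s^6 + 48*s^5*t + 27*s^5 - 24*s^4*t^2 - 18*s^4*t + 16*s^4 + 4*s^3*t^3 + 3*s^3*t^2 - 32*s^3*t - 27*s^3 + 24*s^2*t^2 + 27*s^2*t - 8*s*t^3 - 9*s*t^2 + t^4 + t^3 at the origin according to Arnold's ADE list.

The Hessian of f at 0 is [[0, 0], [0, 0]] with rank 0, so corank 2. A Groebner basis of the Jacobian ideal J(f) in C{s,t} is {t^4, s*t^2 - 7*t^3/18, s^2 - 2*s*t/3 + t^2/9}; counting standard monomials gives mu = 6. Corank 2; j^3 = -(3*s - t)^3 is a perfect cube, so E-series; the 4-jet and mu = 6 give E_6.

E_{6}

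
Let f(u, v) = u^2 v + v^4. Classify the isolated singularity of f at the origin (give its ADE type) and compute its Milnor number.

The Hessian of f at 0 has rank 0. Corank 2; j^3 = u^2*v has shape L^2 M (L != M), so D-series; mu = 5 gives D_5.

Type D_5, Milnor number mu = 5.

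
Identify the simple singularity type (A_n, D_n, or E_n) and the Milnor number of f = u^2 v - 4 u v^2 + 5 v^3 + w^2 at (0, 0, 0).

Type D_{4}, Milnor number mu = 4.

The Hessian of f at 0 is [[0, 0, 0], [0, 0, 0], [0, 0, 2]] with rank 1, so corank 2. A Groebner basis of the Jacobian ideal J(f) in C{u,v,w} is {v^3, u^2 - v^2, u*v - 2*v^2, w}; counting standard monomials gives mu = 4. Corank 2; j^3 = v*(u^2 - 4*u*v + 5*v^2) splits into three distinct lines over C (the quadratic factor has nonzero discriminant), so D_4.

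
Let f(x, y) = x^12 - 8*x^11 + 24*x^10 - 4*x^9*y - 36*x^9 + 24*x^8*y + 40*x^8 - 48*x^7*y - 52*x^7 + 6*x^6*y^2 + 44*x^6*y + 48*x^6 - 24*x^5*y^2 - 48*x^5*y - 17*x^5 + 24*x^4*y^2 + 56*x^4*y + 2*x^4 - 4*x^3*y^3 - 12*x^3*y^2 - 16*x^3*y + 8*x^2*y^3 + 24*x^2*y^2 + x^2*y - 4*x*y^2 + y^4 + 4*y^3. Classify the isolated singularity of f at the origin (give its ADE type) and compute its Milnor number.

Type D_5, Milnor number mu = 5.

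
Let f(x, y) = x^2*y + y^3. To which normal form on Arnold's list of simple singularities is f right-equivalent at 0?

The Hessian of f at 0 has rank 0. Corank 2; j^3 = y*(x^2 + y^2) splits into three distinct lines over C (the quadratic factor has nonzero discriminant), so D_4.

D_{4}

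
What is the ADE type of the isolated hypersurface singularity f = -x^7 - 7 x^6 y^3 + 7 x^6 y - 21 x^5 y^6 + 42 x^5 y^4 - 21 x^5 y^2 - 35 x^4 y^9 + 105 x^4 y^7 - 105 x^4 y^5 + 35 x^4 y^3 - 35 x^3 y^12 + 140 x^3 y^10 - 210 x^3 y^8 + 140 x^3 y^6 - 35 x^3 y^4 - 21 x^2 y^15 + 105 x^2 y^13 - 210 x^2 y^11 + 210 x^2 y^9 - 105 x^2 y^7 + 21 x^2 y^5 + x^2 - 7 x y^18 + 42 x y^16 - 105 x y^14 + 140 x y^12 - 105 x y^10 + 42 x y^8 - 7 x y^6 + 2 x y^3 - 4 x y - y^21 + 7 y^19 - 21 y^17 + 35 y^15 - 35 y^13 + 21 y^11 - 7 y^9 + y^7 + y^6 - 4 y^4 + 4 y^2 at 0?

A6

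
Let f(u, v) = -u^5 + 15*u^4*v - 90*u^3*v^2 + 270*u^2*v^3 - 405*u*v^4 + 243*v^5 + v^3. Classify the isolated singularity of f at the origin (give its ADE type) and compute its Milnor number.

The Hessian of f at 0 has rank 0. Corank 2; j^3 = v^3 is a perfect cube, so E-series; the 5-jet and mu = 8 give E_8.

Type E8, Milnor number mu = 8.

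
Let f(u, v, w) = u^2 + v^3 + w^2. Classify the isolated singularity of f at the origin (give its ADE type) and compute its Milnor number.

The Hessian of f at 0 has rank 2. Corank 1: A-series; mu = 2 gives A_2.

Type A2, Milnor number mu = 2.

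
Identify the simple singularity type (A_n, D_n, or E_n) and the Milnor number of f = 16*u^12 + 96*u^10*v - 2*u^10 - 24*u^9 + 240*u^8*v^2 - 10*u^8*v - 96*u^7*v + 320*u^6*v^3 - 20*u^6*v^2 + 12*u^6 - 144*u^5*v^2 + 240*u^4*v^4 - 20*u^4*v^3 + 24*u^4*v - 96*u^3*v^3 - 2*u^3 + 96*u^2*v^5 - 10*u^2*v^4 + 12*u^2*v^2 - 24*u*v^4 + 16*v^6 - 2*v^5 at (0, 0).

Type E_{8}, Milnor number mu = 8.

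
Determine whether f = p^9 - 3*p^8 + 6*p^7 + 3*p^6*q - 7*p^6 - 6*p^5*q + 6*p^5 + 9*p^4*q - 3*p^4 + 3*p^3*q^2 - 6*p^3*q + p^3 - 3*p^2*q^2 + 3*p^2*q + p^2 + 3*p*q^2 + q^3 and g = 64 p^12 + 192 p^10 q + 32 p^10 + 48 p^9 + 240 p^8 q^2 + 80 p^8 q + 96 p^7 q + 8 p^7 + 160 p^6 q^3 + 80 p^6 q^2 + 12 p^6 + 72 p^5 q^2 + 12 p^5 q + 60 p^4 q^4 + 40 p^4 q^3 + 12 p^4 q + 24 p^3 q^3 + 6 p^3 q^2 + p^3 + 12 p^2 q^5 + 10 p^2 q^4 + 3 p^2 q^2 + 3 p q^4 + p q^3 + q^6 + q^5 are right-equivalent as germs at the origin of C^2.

The Hessian of f at 0 has rank 1. Corank 1: A-series; mu = 2 gives A_2. The Hessian of g at 0 has rank 0. Corank 2; j^3 = p^3 is a perfect cube, so E-series; the 4-jet and mu = 7 give E_7. f is A_2 but g is E_7, hence not right-equivalent.

No.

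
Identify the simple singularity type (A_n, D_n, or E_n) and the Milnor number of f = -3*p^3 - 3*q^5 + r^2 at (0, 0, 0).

Type E_8, Milnor number mu = 8.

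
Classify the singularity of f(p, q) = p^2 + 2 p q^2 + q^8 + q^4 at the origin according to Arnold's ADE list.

A7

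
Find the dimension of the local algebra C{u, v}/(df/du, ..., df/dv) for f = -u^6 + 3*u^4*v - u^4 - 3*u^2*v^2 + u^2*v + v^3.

4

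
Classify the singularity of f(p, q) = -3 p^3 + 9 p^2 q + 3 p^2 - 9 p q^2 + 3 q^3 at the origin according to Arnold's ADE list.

The Hessian of f at 0 is [[6, 0], [0, 0]] with rank 1, so corank 1. A Groebner basis of the Jacobian ideal J(f) in C{p,q} is {q^2, p}; counting standard monomials gives mu = 2. Corank 1: A-series; mu = 2 gives A_2.

A_2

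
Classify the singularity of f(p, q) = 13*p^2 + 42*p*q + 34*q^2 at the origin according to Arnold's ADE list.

A_1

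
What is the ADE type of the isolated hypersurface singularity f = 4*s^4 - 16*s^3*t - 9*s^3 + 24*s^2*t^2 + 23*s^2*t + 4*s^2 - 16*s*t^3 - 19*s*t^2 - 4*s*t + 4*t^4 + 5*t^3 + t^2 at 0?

The Hessian of f at 0 has rank 1. Corank 1: A-series; mu = 2 gives A_2.

A2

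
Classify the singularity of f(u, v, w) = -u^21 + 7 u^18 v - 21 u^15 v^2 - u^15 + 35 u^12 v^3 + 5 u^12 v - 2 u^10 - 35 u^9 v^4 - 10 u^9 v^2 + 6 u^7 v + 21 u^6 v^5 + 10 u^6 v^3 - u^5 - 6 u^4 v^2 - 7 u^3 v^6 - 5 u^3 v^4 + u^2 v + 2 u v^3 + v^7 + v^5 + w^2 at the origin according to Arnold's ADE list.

D_8

The Hessian of f at 0 has rank 1. Corank 2; j^3 = u^2*v has shape L^2 M (L != M), so D-series; mu = 8 gives D_8.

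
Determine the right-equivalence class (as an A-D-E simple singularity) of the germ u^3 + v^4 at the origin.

E6

The Hessian of f at 0 is [[0, 0], [0, 0]] with rank 0, so corank 2. A Groebner basis of the Jacobian ideal J(f) in C{u,v} is {v^3, u^2}; counting standard monomials gives mu = 6. Corank 2; j^3 = u^3 is a perfect cube, so E-series; the 4-jet and mu = 6 give E_6.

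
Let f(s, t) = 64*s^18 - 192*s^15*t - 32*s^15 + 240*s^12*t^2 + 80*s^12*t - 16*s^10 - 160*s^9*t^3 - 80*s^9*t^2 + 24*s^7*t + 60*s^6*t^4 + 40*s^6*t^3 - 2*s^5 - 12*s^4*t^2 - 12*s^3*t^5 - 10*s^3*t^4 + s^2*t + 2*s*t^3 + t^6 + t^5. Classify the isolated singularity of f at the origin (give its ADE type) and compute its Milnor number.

The Hessian of f at 0 has rank 0. Corank 2; j^3 = s^2*t has shape L^2 M (L != M), so D-series; mu = 7 gives D_7.

Type D_7, Milnor number mu = 7.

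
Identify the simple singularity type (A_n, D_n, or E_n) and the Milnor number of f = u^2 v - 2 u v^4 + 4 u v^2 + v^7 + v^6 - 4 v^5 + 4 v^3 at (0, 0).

Type D_7, Milnor number mu = 7.

The Hessian of f at 0 has rank 0. Corank 2; j^3 = v*(u + 2*v)^2 has shape L^2 M (L != M), so D-series; mu = 7 gives D_7.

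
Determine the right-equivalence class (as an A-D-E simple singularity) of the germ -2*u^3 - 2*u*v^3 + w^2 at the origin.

The Hessian of f at 0 is [[0, 0, 0], [0, 0, 0], [0, 0, 2]] with rank 1, so corank 2. A Groebner basis of the Jacobian ideal J(f) in C{u,v,w} is {u^3, u*v^2, 3*u^2 + v^3, w}; counting standard monomials gives mu = 7. Corank 2; j^3 = -2*u^3 is a perfect cube, so E-series; the 4-jet and mu = 7 give E_7.

E7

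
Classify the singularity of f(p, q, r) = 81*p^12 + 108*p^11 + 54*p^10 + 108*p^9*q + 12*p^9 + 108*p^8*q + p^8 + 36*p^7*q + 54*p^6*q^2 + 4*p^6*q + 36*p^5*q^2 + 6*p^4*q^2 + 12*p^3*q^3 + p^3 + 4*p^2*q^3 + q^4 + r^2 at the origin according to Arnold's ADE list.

E_{6}

The Hessian of f at 0 has rank 1. Corank 2; j^3 = p^3 is a perfect cube, so E-series; the 4-jet and mu = 6 give E_6.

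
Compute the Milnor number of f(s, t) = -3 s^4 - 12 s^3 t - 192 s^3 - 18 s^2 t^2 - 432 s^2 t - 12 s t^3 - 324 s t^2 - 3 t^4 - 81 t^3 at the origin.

6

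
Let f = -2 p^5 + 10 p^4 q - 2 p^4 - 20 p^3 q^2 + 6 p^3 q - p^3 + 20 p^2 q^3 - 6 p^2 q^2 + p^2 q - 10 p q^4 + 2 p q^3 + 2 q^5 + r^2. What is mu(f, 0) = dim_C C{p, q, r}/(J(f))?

6

The Hessian of f at 0 is [[0, 0, 0], [0, 0, 0], [0, 0, 2]] with rank 1, so corank 2. A Groebner basis of the Jacobian ideal J(f) in C{p,q,r} is {p^3, p^2*q, -p^2/4 + p*q^2, -7*p^2/4 + p*q + q^3, r}; counting standard monomials gives mu = 6. Corank 2; j^3 = -p^2*(p - q) has shape L^2 M (L != M), so D-series; mu = 6 gives D_6.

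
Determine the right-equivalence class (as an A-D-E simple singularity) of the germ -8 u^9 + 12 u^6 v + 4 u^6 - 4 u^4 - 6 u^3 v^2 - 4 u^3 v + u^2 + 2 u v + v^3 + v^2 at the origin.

A2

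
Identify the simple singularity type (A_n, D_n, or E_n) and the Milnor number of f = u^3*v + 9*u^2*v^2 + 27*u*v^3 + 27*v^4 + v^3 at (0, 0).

Type E_7, Milnor number mu = 7.

The Hessian of f at 0 is [[0, 0], [0, 0]] with rank 0, so corank 2. A Groebner basis of the Jacobian ideal J(f) in C{u,v} is {u^3 - 27*u*v^2 + 3*v^2, u^2*v + 6*u*v^2, v^3}; counting standard monomials gives mu = 7. Corank 2; j^3 = v^3 is a perfect cube, so E-series; the 4-jet and mu = 7 give E_7.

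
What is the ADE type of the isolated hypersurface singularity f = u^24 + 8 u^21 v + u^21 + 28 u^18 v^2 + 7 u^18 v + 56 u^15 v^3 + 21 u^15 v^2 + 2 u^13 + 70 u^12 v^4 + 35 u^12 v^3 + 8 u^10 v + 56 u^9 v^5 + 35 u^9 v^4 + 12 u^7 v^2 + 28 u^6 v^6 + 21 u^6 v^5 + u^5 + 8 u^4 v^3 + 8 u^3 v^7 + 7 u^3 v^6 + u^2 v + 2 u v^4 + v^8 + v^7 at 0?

D_9

The Hessian of f at 0 has rank 0. Corank 2; j^3 = u^2*v has shape L^2 M (L != M), so D-series; mu = 9 gives D_9.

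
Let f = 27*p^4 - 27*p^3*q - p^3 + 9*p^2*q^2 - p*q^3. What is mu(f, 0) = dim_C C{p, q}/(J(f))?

7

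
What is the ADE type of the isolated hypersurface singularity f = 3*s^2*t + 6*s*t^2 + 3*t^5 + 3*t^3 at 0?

D6

The Hessian of f at 0 has rank 0. Corank 2; j^3 = 3*t*(s + t)^2 has shape L^2 M (L != M), so D-series; mu = 6 gives D_6.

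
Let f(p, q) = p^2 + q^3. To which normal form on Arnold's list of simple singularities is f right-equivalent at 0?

The Hessian of f at 0 is [[2, 0], [0, 0]] with rank 1, so corank 1. A Groebner basis of the Jacobian ideal J(f) in C{p,q} is {q^2, p}; counting standard monomials gives mu = 2. Corank 1: A-series; mu = 2 gives A_2.

A2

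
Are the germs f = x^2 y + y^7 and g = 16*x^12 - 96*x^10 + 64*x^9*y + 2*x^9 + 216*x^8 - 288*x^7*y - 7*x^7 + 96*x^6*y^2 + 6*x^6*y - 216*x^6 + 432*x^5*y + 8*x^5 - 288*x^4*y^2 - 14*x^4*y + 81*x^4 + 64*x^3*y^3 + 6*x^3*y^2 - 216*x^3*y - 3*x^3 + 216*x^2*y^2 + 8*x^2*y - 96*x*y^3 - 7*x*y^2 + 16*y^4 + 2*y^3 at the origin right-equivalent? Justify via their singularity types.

No.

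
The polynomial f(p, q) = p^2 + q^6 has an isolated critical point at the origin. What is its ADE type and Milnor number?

Type A5, Milnor number mu = 5.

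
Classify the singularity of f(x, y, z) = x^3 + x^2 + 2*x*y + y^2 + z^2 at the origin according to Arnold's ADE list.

A2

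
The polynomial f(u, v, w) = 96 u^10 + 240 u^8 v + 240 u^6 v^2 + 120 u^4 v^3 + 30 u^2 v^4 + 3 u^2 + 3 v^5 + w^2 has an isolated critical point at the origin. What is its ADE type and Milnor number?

Type A_{4}, Milnor number mu = 4.

The Hessian of f at 0 has rank 2. Corank 1: A-series; mu = 4 gives A_4.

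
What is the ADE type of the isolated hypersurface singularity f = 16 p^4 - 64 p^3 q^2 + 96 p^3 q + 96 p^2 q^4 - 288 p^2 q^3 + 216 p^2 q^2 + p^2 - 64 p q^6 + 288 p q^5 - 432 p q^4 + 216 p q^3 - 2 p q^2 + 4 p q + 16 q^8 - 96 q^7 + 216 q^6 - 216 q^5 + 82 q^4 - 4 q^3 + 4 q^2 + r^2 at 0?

A_{3}

The Hessian of f at 0 has rank 2. Corank 1: A-series; mu = 3 gives A_3.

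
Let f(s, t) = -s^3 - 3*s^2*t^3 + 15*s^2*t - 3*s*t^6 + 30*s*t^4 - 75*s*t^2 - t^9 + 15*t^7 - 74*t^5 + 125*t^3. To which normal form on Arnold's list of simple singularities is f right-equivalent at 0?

E_{8}

The Hessian of f at 0 has rank 0. Corank 2; j^3 = -(s - 5*t)^3 is a perfect cube, so E-series; the 5-jet and mu = 8 give E_8.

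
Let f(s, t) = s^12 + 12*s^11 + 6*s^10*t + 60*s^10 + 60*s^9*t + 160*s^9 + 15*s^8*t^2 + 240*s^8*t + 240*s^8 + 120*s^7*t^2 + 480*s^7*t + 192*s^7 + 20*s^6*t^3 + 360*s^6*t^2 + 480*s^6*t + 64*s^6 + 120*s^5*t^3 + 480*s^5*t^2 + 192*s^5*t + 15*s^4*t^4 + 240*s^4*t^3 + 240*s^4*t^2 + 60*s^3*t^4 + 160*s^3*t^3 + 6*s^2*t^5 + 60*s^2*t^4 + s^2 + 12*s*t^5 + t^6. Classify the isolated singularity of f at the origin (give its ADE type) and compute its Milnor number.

Type A5, Milnor number mu = 5.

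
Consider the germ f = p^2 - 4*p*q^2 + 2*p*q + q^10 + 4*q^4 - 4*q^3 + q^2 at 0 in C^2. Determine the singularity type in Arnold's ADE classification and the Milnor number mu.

Type A9, Milnor number mu = 9.

The Hessian of f at 0 has rank 1. Corank 1: A-series; mu = 9 gives A_9.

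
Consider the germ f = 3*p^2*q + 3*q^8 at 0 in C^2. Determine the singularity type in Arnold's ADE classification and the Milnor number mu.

Type D9, Milnor number mu = 9.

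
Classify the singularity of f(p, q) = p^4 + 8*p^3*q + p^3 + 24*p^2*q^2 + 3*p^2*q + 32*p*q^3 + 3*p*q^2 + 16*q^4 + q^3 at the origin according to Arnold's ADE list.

E_{6}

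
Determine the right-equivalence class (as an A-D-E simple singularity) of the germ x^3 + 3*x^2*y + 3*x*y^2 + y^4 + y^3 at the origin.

The Hessian of f at 0 has rank 0. Corank 2; j^3 = (x + y)^3 is a perfect cube, so E-series; the 4-jet and mu = 6 give E_6.

E_{6}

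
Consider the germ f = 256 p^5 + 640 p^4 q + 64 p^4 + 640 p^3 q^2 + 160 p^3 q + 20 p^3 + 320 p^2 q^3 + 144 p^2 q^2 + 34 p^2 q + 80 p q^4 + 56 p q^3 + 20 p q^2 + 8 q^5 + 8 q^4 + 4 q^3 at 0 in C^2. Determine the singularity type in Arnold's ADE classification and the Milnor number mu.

Type D_4, Milnor number mu = 4.

The Hessian of f at 0 has rank 0. Corank 2; j^3 = 2*(2*p + q)*(5*p^2 + 6*p*q + 2*q^2) splits into three distinct lines over C (the quadratic factor has nonzero discriminant), so D_4.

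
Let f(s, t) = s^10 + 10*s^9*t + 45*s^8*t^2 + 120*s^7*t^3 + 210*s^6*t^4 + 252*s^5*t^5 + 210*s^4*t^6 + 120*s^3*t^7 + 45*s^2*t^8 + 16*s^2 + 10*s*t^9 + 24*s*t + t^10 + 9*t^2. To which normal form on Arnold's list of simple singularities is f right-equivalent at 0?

A_{9}

The Hessian of f at 0 has rank 1. Corank 1: A-series; mu = 9 gives A_9.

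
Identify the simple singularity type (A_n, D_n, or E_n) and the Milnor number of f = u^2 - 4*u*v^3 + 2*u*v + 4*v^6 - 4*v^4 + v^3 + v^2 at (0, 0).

The Hessian of f at 0 has rank 1. Corank 1: A-series; mu = 2 gives A_2.

Type A2, Milnor number mu = 2.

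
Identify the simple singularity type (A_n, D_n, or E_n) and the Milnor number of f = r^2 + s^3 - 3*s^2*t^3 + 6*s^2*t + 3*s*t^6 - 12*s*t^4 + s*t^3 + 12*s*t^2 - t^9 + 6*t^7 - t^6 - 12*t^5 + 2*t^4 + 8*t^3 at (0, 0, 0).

Type E_7, Milnor number mu = 7.

The Hessian of f at 0 has rank 1. Corank 2; j^3 = (s + 2*t)^3 is a perfect cube, so E-series; the 4-jet and mu = 7 give E_7.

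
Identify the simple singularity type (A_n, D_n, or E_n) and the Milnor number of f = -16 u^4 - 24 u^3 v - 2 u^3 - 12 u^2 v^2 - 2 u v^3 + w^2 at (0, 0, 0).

Type E7, Milnor number mu = 7.

The Hessian of f at 0 is [[0, 0, 0], [0, 0, 0], [0, 0, 2]] with rank 1, so corank 2. A Groebner basis of the Jacobian ideal J(f) in C{u,v,w} is {3*u^2/4 + v^4 + v^3/4, u^3, u^2*v - u^2/4 - v^3/12, u^2 + u*v^2 + v^3/3, w}; counting standard monomials gives mu = 7. Corank 2; j^3 = -2*u^3 is a perfect cube, so E-series; the 4-jet and mu = 7 give E_7.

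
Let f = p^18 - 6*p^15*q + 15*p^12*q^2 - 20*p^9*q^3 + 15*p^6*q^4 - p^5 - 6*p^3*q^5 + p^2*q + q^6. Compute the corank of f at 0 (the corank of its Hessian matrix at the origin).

The Hessian at 0 is [[0, 0], [0, 0]] of rank 0; hence corank 2.

2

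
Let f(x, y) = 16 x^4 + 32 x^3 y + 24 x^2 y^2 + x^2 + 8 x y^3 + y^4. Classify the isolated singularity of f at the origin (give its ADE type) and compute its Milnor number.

The Hessian of f at 0 has rank 1. Corank 1: A-series; mu = 3 gives A_3.

Type A_3, Milnor number mu = 3.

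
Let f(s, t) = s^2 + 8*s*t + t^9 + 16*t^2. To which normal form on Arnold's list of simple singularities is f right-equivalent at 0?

A8

The Hessian of f at 0 has rank 1. Corank 1: A-series; mu = 8 gives A_8.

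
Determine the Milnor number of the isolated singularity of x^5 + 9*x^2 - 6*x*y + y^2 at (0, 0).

The Hessian of f at 0 has rank 1. Corank 1: A-series; mu = 4 gives A_4.

4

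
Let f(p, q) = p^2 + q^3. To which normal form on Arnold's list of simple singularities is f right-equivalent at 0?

A_{2}

The Hessian of f at 0 has rank 1. Corank 1: A-series; mu = 2 gives A_2.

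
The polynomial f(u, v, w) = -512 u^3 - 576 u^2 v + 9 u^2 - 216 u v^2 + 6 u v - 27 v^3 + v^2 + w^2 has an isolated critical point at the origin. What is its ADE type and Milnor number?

The Hessian of f at 0 is [[18, 6, 0], [6, 2, 0], [0, 0, 2]] with rank 2, so corank 1. A Groebner basis of the Jacobian ideal J(f) in C{u,v,w} is {v^2, u + v/3, w}; counting standard monomials gives mu = 2. Corank 1: A-series; mu = 2 gives A_2.

Type A_2, Milnor number mu = 2.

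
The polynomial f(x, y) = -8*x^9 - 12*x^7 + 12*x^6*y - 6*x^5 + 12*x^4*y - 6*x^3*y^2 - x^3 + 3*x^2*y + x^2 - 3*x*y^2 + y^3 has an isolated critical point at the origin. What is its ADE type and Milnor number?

Type A_{2}, Milnor number mu = 2.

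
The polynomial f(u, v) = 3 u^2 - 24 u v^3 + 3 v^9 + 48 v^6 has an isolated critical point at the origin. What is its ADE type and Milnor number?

Type A_8, Milnor number mu = 8.

The Hessian of f at 0 has rank 1. Corank 1: A-series; mu = 8 gives A_8.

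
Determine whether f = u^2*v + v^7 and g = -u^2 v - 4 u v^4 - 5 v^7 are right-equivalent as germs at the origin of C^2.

Yes.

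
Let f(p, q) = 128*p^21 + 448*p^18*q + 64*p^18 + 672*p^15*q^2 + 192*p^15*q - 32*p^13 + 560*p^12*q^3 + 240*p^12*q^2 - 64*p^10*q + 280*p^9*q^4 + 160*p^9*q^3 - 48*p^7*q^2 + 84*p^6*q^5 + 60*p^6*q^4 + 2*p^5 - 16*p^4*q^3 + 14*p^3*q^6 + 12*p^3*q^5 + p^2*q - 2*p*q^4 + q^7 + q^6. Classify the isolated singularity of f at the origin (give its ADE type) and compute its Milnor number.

Type D7, Milnor number mu = 7.

The Hessian of f at 0 is [[0, 0], [0, 0]] with rank 0, so corank 2. A Groebner basis of the Jacobian ideal J(f) in C{p,q} is {-p*q + q^4, p^3, p^2*q, p^2/6 + p*q^2}; counting standard monomials gives mu = 7. Corank 2; j^3 = p^2*q has shape L^2 M (L != M), so D-series; mu = 7 gives D_7.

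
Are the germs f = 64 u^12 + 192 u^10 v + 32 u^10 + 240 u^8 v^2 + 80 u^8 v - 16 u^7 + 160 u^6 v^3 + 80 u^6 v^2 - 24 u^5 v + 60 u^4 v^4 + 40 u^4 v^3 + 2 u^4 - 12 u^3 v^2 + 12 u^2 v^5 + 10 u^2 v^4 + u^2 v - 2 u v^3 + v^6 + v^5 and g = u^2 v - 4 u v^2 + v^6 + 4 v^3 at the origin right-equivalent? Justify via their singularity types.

Yes.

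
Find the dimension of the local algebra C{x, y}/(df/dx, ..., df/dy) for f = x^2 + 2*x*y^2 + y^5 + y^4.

The Hessian of f at 0 is [[2, 0], [0, 0]] with rank 1, so corank 1. A Groebner basis of the Jacobian ideal J(f) in C{x,y} is {x^2, x + y^2}; counting standard monomials gives mu = 4. Corank 1: A-series; mu = 4 gives A_4.

4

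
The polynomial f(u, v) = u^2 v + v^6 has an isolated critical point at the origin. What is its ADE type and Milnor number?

Type D_{7}, Milnor number mu = 7.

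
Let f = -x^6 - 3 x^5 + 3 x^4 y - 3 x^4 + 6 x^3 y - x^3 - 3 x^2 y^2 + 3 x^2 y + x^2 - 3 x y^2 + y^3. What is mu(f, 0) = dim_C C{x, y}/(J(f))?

2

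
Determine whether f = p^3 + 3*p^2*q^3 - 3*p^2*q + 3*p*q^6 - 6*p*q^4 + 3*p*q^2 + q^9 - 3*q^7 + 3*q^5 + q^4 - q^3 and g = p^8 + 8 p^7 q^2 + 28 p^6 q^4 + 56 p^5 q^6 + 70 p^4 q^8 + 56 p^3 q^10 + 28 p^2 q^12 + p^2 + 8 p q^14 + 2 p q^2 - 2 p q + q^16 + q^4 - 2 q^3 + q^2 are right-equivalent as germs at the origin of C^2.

No.

The Hessian of f at 0 is [[0, 0], [0, 0]] with rank 0, so corank 2. A Groebner basis of the Jacobian ideal J(f) in C{p,q} is {q^3, p^2 - 2*p*q + q^2}; counting standard monomials gives mu = 6. Corank 2; j^3 = (p - q)^3 is a perfect cube, so E-series; the 4-jet and mu = 6 give E_6. The Hessian of g at 0 is [[2, -2], [-2, 2]] with rank 1, so corank 1. A Groebner basis of the Jacobian ideal J(g) in C{p,q} is {p^4 + 6*p^3 - 14*p^2*q - 11*p^2 + 14*p*q + 3*p - 3*q, p^3*q + 3*p^3 - 6*p^2*q - 4*p^2 + 5*p*q + p - q, p + q^2 - q}; counting standard monomials gives mu = 7. Corank 1: A-series; mu = 7 gives A_7. f is E_6 but g is A_7, hence not right-equivalent.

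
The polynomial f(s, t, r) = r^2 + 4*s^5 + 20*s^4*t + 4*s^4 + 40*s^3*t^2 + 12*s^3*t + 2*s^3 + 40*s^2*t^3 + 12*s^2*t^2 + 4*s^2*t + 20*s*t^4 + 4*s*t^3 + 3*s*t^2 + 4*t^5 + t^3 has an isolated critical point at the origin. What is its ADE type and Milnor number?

Type D_{4}, Milnor number mu = 4.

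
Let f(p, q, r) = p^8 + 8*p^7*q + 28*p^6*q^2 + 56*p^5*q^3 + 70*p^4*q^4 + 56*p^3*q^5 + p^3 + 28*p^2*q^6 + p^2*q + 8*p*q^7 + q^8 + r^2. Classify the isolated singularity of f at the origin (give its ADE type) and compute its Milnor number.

The Hessian of f at 0 has rank 1. Corank 2; j^3 = p^2*(p + q) has shape L^2 M (L != M), so D-series; mu = 9 gives D_9.

Type D9, Milnor number mu = 9.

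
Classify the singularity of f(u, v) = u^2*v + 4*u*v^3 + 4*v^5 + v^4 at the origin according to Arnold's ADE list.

D_5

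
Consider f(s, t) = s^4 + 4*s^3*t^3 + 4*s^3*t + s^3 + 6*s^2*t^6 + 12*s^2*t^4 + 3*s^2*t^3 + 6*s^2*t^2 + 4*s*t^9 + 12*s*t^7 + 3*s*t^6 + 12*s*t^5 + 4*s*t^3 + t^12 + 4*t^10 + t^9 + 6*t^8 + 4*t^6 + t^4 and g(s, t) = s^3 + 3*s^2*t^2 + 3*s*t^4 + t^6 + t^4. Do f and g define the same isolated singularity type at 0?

Yes.

The Hessian of f at 0 has rank 0. Corank 2; j^3 = s^3 is a perfect cube, so E-series; the 4-jet and mu = 6 give E_6. The Hessian of g at 0 has rank 0. Corank 2; j^3 = s^3 is a perfect cube, so E-series; the 4-jet and mu = 6 give E_6. Both have type E_6, hence right-equivalent.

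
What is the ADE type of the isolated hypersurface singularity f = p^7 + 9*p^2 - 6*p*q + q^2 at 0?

The Hessian of f at 0 has rank 1. Corank 1: A-series; mu = 6 gives A_6.

A_{6}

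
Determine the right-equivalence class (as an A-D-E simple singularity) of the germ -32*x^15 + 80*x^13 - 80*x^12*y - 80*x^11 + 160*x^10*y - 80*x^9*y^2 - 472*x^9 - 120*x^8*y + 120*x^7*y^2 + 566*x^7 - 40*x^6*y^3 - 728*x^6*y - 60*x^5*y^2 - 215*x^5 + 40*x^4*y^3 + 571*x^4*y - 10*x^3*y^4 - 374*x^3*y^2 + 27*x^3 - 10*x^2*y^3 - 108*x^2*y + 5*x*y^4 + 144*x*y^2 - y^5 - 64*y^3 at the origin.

E_{8}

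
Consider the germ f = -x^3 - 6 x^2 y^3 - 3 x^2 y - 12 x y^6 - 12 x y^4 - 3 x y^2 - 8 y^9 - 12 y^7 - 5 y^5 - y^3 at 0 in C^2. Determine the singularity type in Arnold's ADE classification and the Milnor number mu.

Type E_8, Milnor number mu = 8.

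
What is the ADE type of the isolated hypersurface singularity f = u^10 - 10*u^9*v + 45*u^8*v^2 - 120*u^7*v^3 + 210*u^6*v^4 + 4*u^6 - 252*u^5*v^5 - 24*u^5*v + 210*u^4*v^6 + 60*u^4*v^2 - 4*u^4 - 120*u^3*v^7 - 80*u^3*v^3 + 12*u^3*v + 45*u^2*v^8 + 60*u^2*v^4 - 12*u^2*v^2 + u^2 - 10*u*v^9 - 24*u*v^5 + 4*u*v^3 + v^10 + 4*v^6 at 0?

A_9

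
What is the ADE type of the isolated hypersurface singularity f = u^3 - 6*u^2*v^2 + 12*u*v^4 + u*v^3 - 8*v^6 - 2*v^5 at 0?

The Hessian of f at 0 has rank 0. Corank 2; j^3 = u^3 is a perfect cube, so E-series; the 4-jet and mu = 7 give E_7.

E7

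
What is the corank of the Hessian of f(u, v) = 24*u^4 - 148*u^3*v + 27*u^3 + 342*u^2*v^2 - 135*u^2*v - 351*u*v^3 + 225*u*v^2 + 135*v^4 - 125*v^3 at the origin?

2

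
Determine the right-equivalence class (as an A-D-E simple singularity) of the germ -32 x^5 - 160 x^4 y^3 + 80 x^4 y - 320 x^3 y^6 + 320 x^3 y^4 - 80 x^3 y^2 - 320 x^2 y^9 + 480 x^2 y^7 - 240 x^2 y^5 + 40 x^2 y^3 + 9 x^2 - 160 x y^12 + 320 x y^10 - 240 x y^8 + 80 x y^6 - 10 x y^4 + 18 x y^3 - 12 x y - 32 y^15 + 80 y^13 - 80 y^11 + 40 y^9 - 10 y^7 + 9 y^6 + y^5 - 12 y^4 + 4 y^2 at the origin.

A_4

The Hessian of f at 0 has rank 1. Corank 1: A-series; mu = 4 gives A_4.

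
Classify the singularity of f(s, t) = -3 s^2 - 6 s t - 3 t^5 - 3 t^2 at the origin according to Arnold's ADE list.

The Hessian of f at 0 is [[-6, -6], [-6, -6]] with rank 1, so corank 1. A Groebner basis of the Jacobian ideal J(f) in C{s,t} is {t^4, s + t}; counting standard monomials gives mu = 4. Corank 1: A-series; mu = 4 gives A_4.

A_{4}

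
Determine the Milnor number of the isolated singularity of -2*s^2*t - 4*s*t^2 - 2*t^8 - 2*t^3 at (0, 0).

The Hessian of f at 0 has rank 0. Corank 2; j^3 = -2*t*(s + t)^2 has shape L^2 M (L != M), so D-series; mu = 9 gives D_9.

9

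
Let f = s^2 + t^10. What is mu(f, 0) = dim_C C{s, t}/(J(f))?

9

The Hessian of f at 0 is [[2, 0], [0, 0]] with rank 1, so corank 1. A Groebner basis of the Jacobian ideal J(f) in C{s,t} is {t^9, s}; counting standard monomials gives mu = 9. Corank 1: A-series; mu = 9 gives A_9.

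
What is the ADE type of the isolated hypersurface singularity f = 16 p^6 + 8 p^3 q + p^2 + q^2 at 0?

The Hessian of f at 0 is [[2, 0], [0, 2]] with rank 2, so corank 0. A Groebner basis of the Jacobian ideal J(f) in C{p,q} is {p, q}; counting standard monomials gives mu = 1. Corank 0: nondegenerate Morse point, so A_1.

A1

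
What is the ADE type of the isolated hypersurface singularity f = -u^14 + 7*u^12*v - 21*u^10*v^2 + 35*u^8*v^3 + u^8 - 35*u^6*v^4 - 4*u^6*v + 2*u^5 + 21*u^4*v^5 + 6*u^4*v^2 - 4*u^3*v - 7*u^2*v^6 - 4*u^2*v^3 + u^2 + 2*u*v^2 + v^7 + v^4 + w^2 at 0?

A_{6}

The Hessian of f at 0 is [[2, 0, 0], [0, 0, 0], [0, 0, 2]] with rank 2, so corank 1. A Groebner basis of the Jacobian ideal J(f) in C{u,v,w} is {u^3, u^2*v - u/2 - v^2/2, u^2 + u*v^2, u*v + v^3, w}; counting standard monomials gives mu = 6. Corank 1: A-series; mu = 6 gives A_6.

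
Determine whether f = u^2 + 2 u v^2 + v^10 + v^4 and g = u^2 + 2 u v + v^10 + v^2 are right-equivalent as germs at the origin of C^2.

Yes.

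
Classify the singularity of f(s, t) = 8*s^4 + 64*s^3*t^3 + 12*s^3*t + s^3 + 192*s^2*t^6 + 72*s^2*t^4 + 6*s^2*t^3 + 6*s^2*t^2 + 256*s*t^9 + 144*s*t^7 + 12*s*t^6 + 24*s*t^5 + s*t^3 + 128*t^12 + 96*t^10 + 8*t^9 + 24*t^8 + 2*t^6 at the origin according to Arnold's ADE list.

E_{7}

The Hessian of f at 0 is [[0, 0], [0, 0]] with rank 0, so corank 2. A Groebner basis of the Jacobian ideal J(f) in C{s,t} is {3*s^2/4 + t^4 + t^3/4, s^3, s^2*t - s^2/4 - t^3/12, s^2 + s*t^2 + t^3/3}; counting standard monomials gives mu = 7. Corank 2; j^3 = s^3 is a perfect cube, so E-series; the 4-jet and mu = 7 give E_7.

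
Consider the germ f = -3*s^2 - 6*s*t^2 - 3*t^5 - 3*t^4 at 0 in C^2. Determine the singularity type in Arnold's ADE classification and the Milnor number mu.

Type A_4, Milnor number mu = 4.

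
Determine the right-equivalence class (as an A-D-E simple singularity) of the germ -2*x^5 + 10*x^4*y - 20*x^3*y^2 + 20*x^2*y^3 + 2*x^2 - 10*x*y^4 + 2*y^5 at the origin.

A_{4}

The Hessian of f at 0 has rank 1. Corank 1: A-series; mu = 4 gives A_4.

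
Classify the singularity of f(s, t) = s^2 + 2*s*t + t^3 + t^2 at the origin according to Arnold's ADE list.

A2

The Hessian of f at 0 is [[2, 2], [2, 2]] with rank 1, so corank 1. A Groebner basis of the Jacobian ideal J(f) in C{s,t} is {t^2, s + t}; counting standard monomials gives mu = 2. Corank 1: A-series; mu = 2 gives A_2.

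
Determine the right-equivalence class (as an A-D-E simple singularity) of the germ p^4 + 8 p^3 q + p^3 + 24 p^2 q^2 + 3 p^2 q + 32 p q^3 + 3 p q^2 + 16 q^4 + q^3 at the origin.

The Hessian of f at 0 has rank 0. Corank 2; j^3 = (p + q)^3 is a perfect cube, so E-series; the 4-jet and mu = 6 give E_6.

E6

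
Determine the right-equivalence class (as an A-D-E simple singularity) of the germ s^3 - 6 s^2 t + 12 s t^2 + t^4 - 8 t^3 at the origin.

The Hessian of f at 0 has rank 0. Corank 2; j^3 = (s - 2*t)^3 is a perfect cube, so E-series; the 4-jet and mu = 6 give E_6.

E_{6}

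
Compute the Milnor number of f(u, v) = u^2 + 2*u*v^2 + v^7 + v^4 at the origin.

6

The Hessian of f at 0 is [[2, 0], [0, 0]] with rank 1, so corank 1. A Groebner basis of the Jacobian ideal J(f) in C{u,v} is {u^3, u + v^2}; counting standard monomials gives mu = 6. Corank 1: A-series; mu = 6 gives A_6.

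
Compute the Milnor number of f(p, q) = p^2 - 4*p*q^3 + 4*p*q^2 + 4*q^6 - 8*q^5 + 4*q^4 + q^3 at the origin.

2

The Hessian of f at 0 is [[2, 0], [0, 0]] with rank 1, so corank 1. A Groebner basis of the Jacobian ideal J(f) in C{p,q} is {q^2, p}; counting standard monomials gives mu = 2. Corank 1: A-series; mu = 2 gives A_2.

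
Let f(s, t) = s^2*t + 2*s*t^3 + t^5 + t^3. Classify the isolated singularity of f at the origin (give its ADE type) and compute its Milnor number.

The Hessian of f at 0 is [[0, 0], [0, 0]] with rank 0, so corank 2. A Groebner basis of the Jacobian ideal J(f) in C{s,t} is {t^3, s^2 + 3*t^2, s*t}; counting standard monomials gives mu = 4. Corank 2; j^3 = t*(s^2 + t^2) splits into three distinct lines over C (the quadratic factor has nonzero discriminant), so D_4.

Type D_{4}, Milnor number mu = 4.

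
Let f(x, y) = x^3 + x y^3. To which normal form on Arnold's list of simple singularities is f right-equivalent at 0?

The Hessian of f at 0 has rank 0. Corank 2; j^3 = x^3 is a perfect cube, so E-series; the 4-jet and mu = 7 give E_7.

E_7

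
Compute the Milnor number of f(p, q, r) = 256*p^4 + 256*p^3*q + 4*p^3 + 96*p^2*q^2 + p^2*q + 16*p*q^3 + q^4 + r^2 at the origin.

The Hessian of f at 0 is [[0, 0, 0], [0, 0, 0], [0, 0, 2]] with rank 1, so corank 2. A Groebner basis of the Jacobian ideal J(f) in C{p,q,r} is {p*q^2, -p*q/16 + q^3, p^2 + p*q/4, r}; counting standard monomials gives mu = 5. Corank 2; j^3 = p^2*(4*p + q) has shape L^2 M (L != M), so D-series; mu = 5 gives D_5.

5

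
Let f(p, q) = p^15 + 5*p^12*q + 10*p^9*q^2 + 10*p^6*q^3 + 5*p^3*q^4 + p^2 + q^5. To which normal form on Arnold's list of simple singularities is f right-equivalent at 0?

A_4

The Hessian of f at 0 has rank 1. Corank 1: A-series; mu = 4 gives A_4.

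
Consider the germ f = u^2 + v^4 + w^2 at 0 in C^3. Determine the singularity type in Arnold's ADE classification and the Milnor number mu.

The Hessian of f at 0 is [[2, 0, 0], [0, 0, 0], [0, 0, 2]] with rank 2, so corank 1. A Groebner basis of the Jacobian ideal J(f) in C{u,v,w} is {v^3, u, w}; counting standard monomials gives mu = 3. Corank 1: A-series; mu = 3 gives A_3.

Type A_3, Milnor number mu = 3.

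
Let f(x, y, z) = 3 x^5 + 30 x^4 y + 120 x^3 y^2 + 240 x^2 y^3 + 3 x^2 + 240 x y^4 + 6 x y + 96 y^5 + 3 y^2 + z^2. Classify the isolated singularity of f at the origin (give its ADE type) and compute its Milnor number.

The Hessian of f at 0 has rank 2. Corank 1: A-series; mu = 4 gives A_4.

Type A_4, Milnor number mu = 4.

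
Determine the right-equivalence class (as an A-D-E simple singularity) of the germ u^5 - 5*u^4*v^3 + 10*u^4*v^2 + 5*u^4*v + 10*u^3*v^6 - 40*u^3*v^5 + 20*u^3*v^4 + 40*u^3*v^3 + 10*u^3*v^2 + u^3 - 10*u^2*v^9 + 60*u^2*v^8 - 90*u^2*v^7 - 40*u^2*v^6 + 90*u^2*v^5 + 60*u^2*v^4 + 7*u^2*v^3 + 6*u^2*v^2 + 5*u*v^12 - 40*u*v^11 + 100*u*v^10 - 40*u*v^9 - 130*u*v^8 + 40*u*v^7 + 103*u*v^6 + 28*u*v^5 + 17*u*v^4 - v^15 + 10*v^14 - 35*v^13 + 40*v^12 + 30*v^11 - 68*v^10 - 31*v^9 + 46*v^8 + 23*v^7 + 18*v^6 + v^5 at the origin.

E_{8}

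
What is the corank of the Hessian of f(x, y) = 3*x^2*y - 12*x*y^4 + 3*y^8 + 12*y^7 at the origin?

Hessian at 0 has rank 0.

2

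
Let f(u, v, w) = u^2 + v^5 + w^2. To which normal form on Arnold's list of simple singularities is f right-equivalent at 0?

A_{4}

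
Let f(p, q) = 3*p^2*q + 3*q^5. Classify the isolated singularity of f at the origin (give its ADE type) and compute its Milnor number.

The Hessian of f at 0 is [[0, 0], [0, 0]] with rank 0, so corank 2. A Groebner basis of the Jacobian ideal J(f) in C{p,q} is {p^2/5 + q^4, p^3, p*q}; counting standard monomials gives mu = 6. Corank 2; j^3 = 3*p^2*q has shape L^2 M (L != M), so D-series; mu = 6 gives D_6.

Type D_6, Milnor number mu = 6.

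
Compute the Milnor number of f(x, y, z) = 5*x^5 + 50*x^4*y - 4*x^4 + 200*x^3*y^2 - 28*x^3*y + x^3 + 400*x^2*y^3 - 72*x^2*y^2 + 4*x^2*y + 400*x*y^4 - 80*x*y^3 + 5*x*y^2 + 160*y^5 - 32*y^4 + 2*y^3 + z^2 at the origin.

6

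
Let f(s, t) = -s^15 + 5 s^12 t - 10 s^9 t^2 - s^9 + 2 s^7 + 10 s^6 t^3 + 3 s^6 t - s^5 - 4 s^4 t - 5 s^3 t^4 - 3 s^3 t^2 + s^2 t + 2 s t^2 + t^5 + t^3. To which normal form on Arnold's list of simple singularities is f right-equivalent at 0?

The Hessian of f at 0 is [[0, 0], [0, 0]] with rank 0, so corank 2. A Groebner basis of the Jacobian ideal J(f) in C{s,t} is {s*t + t^4 + t^2, s*t^2 + t^3, s^2 - 3*s*t - 4*t^2}; counting standard monomials gives mu = 6. Corank 2; j^3 = t*(s + t)^2 has shape L^2 M (L != M), so D-series; mu = 6 gives D_6.

D6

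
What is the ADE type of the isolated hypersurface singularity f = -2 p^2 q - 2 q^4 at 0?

The Hessian of f at 0 is [[0, 0], [0, 0]] with rank 0, so corank 2. A Groebner basis of the Jacobian ideal J(f) in C{p,q} is {p^3, p^2/4 + q^3, p*q}; counting standard monomials gives mu = 5. Corank 2; j^3 = -2*p^2*q has shape L^2 M (L != M), so D-series; mu = 5 gives D_5.

D_5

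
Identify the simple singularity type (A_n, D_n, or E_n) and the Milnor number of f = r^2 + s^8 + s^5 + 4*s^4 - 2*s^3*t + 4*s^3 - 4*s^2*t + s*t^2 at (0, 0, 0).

Type D_{9}, Milnor number mu = 9.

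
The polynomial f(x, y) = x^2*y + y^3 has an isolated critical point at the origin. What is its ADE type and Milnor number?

Type D_4, Milnor number mu = 4.

The Hessian of f at 0 has rank 0. Corank 2; j^3 = y*(x^2 + y^2) splits into three distinct lines over C (the quadratic factor has nonzero discriminant), so D_4.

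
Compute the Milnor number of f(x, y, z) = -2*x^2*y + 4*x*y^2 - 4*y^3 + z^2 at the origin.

The Hessian of f at 0 is [[0, 0, 0], [0, 0, 0], [0, 0, 2]] with rank 1, so corank 2. A Groebner basis of the Jacobian ideal J(f) in C{x,y,z} is {y^3, x^2 + 2*y^2, x*y - y^2, z}; counting standard monomials gives mu = 4. Corank 2; j^3 = -2*y*(x^2 - 2*x*y + 2*y^2) splits into three distinct lines over C (the quadratic factor has nonzero discriminant), so D_4.

4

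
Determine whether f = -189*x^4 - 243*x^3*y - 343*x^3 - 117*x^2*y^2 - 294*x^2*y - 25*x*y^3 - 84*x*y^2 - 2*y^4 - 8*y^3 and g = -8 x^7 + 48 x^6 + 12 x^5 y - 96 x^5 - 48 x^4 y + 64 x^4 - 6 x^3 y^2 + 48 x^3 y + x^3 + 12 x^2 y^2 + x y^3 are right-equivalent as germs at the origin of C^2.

Yes.

The Hessian of f at 0 has rank 0. Corank 2; j^3 = -(7*x + 2*y)^3 is a perfect cube, so E-series; the 4-jet and mu = 7 give E_7. The Hessian of g at 0 has rank 0. Corank 2; j^3 = x^3 is a perfect cube, so E-series; the 4-jet and mu = 7 give E_7. Both have type E_7, hence right-equivalent.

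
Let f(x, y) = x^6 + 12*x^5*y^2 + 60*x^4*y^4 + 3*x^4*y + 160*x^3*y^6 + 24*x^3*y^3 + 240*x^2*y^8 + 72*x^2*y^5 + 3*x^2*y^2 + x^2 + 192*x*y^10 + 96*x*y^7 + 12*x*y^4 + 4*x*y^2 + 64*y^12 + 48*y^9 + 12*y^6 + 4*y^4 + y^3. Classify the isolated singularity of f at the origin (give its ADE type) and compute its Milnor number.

Type A_2, Milnor number mu = 2.

The Hessian of f at 0 is [[2, 0], [0, 0]] with rank 1, so corank 1. A Groebner basis of the Jacobian ideal J(f) in C{x,y} is {y^2, x}; counting standard monomials gives mu = 2. Corank 1: A-series; mu = 2 gives A_2.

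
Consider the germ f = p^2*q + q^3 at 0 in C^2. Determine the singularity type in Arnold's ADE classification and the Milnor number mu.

Type D4, Milnor number mu = 4.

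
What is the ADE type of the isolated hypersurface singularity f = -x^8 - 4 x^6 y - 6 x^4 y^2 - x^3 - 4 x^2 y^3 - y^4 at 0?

The Hessian of f at 0 has rank 0. Corank 2; j^3 = -x^3 is a perfect cube, so E-series; the 4-jet and mu = 6 give E_6.

E6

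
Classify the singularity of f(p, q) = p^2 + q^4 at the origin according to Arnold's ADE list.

The Hessian of f at 0 has rank 1. Corank 1: A-series; mu = 3 gives A_3.

A_{3}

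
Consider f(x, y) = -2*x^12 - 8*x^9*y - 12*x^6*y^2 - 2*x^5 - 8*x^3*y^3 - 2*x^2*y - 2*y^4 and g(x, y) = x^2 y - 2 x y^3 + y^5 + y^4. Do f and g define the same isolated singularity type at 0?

Yes.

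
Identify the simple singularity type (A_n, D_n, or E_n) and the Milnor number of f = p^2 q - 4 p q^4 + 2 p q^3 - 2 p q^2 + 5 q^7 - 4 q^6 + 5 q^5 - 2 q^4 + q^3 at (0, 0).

Type D8, Milnor number mu = 8.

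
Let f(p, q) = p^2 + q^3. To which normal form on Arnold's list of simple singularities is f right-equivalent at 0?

A_2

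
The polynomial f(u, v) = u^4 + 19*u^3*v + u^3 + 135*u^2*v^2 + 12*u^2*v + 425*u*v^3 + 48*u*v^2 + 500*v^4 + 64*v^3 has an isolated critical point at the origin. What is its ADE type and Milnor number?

Type E_7, Milnor number mu = 7.

The Hessian of f at 0 has rank 0. Corank 2; j^3 = (u + 4*v)^3 is a perfect cube, so E-series; the 4-jet and mu = 7 give E_7.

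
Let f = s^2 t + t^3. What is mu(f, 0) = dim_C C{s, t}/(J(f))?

4

The Hessian of f at 0 is [[0, 0], [0, 0]] with rank 0, so corank 2. A Groebner basis of the Jacobian ideal J(f) in C{s,t} is {t^3, s^2 + 3*t^2, s*t}; counting standard monomials gives mu = 4. Corank 2; j^3 = t*(s^2 + t^2) splits into three distinct lines over C (the quadratic factor has nonzero discriminant), so D_4.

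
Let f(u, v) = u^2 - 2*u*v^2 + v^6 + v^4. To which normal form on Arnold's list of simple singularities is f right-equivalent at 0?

A5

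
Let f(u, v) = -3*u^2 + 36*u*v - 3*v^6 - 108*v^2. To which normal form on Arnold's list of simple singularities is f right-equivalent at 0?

A_{5}

The Hessian of f at 0 is [[-6, 36], [36, -216]] with rank 1, so corank 1. A Groebner basis of the Jacobian ideal J(f) in C{u,v} is {v^5, u - 6*v}; counting standard monomials gives mu = 5. Corank 1: A-series; mu = 5 gives A_5.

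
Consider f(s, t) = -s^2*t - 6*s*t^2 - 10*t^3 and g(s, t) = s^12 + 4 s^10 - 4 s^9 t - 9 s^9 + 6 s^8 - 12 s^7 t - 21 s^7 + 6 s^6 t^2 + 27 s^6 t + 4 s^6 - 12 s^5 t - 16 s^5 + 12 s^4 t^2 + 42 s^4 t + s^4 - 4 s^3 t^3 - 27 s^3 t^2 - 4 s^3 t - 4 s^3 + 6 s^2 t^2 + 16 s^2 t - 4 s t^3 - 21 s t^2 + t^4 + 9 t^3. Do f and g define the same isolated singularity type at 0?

The Hessian of f at 0 has rank 0. Corank 2; j^3 = -t*(s^2 + 6*s*t + 10*t^2) splits into three distinct lines over C (the quadratic factor has nonzero discriminant), so D_4. The Hessian of g at 0 has rank 0. Corank 2; j^3 = -(s - t)*(2*s - 3*t)^2 has shape L^2 M (L != M), so D-series; mu = 5 gives D_5. f is D_4 but g is D_5, hence not right-equivalent.

No.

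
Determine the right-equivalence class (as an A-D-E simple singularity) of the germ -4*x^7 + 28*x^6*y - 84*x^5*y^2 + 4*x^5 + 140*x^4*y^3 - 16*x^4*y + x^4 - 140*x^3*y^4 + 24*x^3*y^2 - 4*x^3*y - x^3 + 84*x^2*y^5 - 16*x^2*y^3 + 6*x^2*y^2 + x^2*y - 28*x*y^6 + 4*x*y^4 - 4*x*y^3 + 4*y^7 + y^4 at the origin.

D5

The Hessian of f at 0 is [[0, 0], [0, 0]] with rank 0, so corank 2. A Groebner basis of the Jacobian ideal J(f) in C{x,y} is {x*y^2, x*y/4 + y^3, x^2 - x*y}; counting standard monomials gives mu = 5. Corank 2; j^3 = -x^2*(x - y) has shape L^2 M (L != M), so D-series; mu = 5 gives D_5.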